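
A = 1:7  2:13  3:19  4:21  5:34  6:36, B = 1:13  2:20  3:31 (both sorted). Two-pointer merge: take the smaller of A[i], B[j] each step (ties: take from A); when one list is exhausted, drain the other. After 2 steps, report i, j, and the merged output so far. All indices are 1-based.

i=1 j=1: A[i]=7<=B[j]=13 take 7, i++
i=2 j=1: A[i]=13<=B[j]=13 take 13, i++

i=3, j=1, merged so far=[7, 13]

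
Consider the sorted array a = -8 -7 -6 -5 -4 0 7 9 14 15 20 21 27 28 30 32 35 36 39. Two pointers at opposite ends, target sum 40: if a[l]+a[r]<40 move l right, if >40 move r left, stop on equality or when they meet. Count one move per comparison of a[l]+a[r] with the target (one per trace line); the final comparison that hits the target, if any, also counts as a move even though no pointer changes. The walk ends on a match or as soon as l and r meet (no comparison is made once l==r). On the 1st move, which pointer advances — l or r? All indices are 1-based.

l

l=1 r=19: -8+39=31 <40, l++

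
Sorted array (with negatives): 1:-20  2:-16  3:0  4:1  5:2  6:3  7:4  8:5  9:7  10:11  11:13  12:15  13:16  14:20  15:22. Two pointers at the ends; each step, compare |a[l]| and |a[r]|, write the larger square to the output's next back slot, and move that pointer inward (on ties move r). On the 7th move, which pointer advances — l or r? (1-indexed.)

r

[1,15] |-20|<=|22| out[15]=484 → r--
[1,14] |-20|<=|20| out[14]=400 → r--
[1,13] |-20|>|16| out[13]=400 → l++
[2,13] |-16|<=|16| out[12]=256 → r--
[2,12] |-16|>|15| out[11]=256 → l++
[3,12] |0|<=|15| out[10]=225 → r--
[3,11] |0|<=|13| out[9]=169 → r--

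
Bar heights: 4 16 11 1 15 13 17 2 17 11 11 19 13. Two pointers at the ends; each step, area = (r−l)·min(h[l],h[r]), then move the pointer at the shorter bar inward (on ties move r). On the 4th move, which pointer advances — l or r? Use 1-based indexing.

[1,13] min(4,13)*12=48 best=48 * → l++
[2,13] min(16,13)*11=143 best=143 * → r--
[2,12] min(16,19)*10=160 best=160 * → l++
[3,12] min(11,19)*9=99 best=160 → l++

l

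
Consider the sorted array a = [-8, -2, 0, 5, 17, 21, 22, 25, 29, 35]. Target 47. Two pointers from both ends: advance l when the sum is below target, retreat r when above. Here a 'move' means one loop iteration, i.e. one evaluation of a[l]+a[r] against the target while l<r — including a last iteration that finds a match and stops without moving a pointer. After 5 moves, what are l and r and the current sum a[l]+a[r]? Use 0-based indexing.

l=0 r=9: -8+35=27 <47, l++
l=1 r=9: -2+35=33 <47, l++
l=2 r=9: 0+35=35 <47, l++
l=3 r=9: 5+35=40 <47, l++
l=4 r=9: 17+35=52 >47, r--

l=4, r=8, sum=46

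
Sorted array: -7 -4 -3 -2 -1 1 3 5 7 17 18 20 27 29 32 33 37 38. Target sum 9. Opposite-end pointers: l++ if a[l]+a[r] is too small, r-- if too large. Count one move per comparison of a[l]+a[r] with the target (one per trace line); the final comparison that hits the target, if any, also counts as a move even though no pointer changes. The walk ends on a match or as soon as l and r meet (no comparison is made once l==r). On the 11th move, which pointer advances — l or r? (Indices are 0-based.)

l

[0,17] -7+38=31 >9 → r--
[0,16] -7+37=30 >9 → r--
[0,15] -7+33=26 >9 → r--
[0,14] -7+32=25 >9 → r--
[0,13] -7+29=22 >9 → r--
[0,12] -7+27=20 >9 → r--
[0,11] -7+20=13 >9 → r--
[0,10] -7+18=11 >9 → r--
[0,9] -7+17=10 >9 → r--
[0,8] -7+7=0 <9 → l++
[1,8] -4+7=3 <9 → l++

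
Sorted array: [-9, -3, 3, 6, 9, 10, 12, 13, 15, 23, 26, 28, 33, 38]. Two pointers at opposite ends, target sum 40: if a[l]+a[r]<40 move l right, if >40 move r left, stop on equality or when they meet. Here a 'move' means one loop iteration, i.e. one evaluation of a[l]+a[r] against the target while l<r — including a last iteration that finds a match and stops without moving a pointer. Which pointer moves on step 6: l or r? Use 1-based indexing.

r

l=1 r=14: -9+38=29 <40, l++
l=2 r=14: -3+38=35 <40, l++
l=3 r=14: 3+38=41 >40, r--
l=3 r=13: 3+33=36 <40, l++
l=4 r=13: 6+33=39 <40, l++
l=5 r=13: 9+33=42 >40, r--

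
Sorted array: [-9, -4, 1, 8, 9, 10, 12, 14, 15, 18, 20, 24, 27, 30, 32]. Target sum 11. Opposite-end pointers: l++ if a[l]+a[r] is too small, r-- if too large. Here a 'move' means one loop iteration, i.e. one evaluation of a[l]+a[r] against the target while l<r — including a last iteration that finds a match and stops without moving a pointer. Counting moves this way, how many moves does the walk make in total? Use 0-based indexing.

[0,14] -9+32=23 >11 → r--
[0,13] -9+30=21 >11 → r--
[0,12] -9+27=18 >11 → r--
[0,11] -9+24=15 >11 → r--
[0,10] -9+20=11 → found

5 moves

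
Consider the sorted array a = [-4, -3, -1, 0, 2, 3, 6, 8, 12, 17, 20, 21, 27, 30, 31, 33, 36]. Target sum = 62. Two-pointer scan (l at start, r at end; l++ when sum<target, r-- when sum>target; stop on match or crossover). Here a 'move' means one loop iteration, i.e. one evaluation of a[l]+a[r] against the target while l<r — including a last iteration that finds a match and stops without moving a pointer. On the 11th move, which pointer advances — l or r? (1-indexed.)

l

l=1 r=17: -4+36=32 <62, l++
l=2 r=17: -3+36=33 <62, l++
l=3 r=17: -1+36=35 <62, l++
l=4 r=17: 0+36=36 <62, l++
l=5 r=17: 2+36=38 <62, l++
l=6 r=17: 3+36=39 <62, l++
l=7 r=17: 6+36=42 <62, l++
l=8 r=17: 8+36=44 <62, l++
l=9 r=17: 12+36=48 <62, l++
l=10 r=17: 17+36=53 <62, l++
l=11 r=17: 20+36=56 <62, l++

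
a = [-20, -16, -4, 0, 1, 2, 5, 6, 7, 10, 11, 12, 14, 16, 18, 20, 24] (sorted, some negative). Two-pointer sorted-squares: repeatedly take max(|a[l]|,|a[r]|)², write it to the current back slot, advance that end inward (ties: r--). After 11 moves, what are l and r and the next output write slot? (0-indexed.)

l=2, r=7, next write slot=5

[0,16] |-20|<=|24| out[16]=576 → r--
[0,15] |-20|<=|20| out[15]=400 → r--
[0,14] |-20|>|18| out[14]=400 → l++
[1,14] |-16|<=|18| out[13]=324 → r--
[1,13] |-16|<=|16| out[12]=256 → r--
[1,12] |-16|>|14| out[11]=256 → l++
[2,12] |-4|<=|14| out[10]=196 → r--
[2,11] |-4|<=|12| out[9]=144 → r--
[2,10] |-4|<=|11| out[8]=121 → r--
[2,9] |-4|<=|10| out[7]=100 → r--
[2,8] |-4|<=|7| out[6]=49 → r--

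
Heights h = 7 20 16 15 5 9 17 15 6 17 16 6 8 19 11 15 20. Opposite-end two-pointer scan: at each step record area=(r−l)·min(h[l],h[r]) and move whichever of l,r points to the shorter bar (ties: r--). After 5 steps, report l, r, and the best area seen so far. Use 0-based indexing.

l=1, r=12, best area=300

l=0 r=16: min(7,20)*16=112 best=112 *, l++
l=1 r=16: min(20,20)*15=300 best=300 *, r--
l=1 r=15: min(20,15)*14=210 best=300, r--
l=1 r=14: min(20,11)*13=143 best=300, r--
l=1 r=13: min(20,19)*12=228 best=300, r--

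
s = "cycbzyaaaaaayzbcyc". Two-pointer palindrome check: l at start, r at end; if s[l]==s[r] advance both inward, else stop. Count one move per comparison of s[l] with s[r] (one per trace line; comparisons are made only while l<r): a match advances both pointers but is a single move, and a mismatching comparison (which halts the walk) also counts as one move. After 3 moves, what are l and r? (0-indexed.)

l=3, r=14

[0,17] 'c'=='c' → l++,r--
[1,16] 'y'=='y' → l++,r--
[2,15] 'c'=='c' → l++,r--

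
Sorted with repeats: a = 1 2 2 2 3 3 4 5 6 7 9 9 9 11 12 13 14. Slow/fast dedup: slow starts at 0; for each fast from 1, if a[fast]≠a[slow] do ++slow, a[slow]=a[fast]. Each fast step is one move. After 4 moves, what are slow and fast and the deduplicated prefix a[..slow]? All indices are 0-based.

slow=2, fast=5, prefix=[1, 2, 3]

(s=0,f=1) a[fast]=2≠a[slow]=1 write a[1]=2 → slow++,fast++
(s=1,f=2) a[fast]=2=a[slow] dup → fast++
(s=1,f=3) a[fast]=2=a[slow] dup → fast++
(s=1,f=4) a[fast]=3≠a[slow]=2 write a[2]=3 → slow++,fast++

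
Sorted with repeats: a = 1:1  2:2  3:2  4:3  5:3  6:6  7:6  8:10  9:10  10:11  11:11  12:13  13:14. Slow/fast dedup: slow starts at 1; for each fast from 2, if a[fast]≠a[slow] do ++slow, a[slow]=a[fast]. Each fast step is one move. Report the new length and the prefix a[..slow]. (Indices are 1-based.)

slow=1 fast=2: a[fast]=2≠a[slow]=1 write a[2]=2, slow++,fast++
slow=2 fast=3: a[fast]=2=a[slow] dup, fast++
slow=2 fast=4: a[fast]=3≠a[slow]=2 write a[3]=3, slow++,fast++
slow=3 fast=5: a[fast]=3=a[slow] dup, fast++
slow=3 fast=6: a[fast]=6≠a[slow]=3 write a[4]=6, slow++,fast++
slow=4 fast=7: a[fast]=6=a[slow] dup, fast++
slow=4 fast=8: a[fast]=10≠a[slow]=6 write a[5]=10, slow++,fast++
slow=5 fast=9: a[fast]=10=a[slow] dup, fast++
slow=5 fast=10: a[fast]=11≠a[slow]=10 write a[6]=11, slow++,fast++
slow=6 fast=11: a[fast]=11=a[slow] dup, fast++
slow=6 fast=12: a[fast]=13≠a[slow]=11 write a[7]=13, slow++,fast++
slow=7 fast=13: a[fast]=14≠a[slow]=13 write a[8]=14, slow++,fast++

length 8; prefix = [1, 2, 3, 6, 10, 11, 13, 14]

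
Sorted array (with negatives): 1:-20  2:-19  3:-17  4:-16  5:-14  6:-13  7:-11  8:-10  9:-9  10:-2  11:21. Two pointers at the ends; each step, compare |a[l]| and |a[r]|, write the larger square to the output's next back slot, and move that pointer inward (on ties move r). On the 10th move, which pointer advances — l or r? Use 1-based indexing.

l

[1,11] |-20|<=|21| out[11]=441 → r--
[1,10] |-20|>|-2| out[10]=400 → l++
[2,10] |-19|>|-2| out[9]=361 → l++
[3,10] |-17|>|-2| out[8]=289 → l++
[4,10] |-16|>|-2| out[7]=256 → l++
[5,10] |-14|>|-2| out[6]=196 → l++
[6,10] |-13|>|-2| out[5]=169 → l++
[7,10] |-11|>|-2| out[4]=121 → l++
[8,10] |-10|>|-2| out[3]=100 → l++
[9,10] |-9|>|-2| out[2]=81 → l++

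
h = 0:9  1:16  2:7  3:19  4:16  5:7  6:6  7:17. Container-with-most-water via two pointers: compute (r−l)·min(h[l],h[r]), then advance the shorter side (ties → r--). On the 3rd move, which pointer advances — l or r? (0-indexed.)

[0,7] min(9,17)*7=63 best=63 * → l++
[1,7] min(16,17)*6=96 best=96 * → l++
[2,7] min(7,17)*5=35 best=96 → l++

l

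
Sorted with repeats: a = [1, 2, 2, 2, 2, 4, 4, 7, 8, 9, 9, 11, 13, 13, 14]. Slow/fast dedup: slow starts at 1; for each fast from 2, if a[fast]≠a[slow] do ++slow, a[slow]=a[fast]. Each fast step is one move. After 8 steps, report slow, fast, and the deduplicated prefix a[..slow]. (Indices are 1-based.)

slow=5, fast=10, prefix=[1, 2, 4, 7, 8]

slow=1 fast=2: a[fast]=2≠a[slow]=1 write a[2]=2, slow++,fast++
slow=2 fast=3: a[fast]=2=a[slow] dup, fast++
slow=2 fast=4: a[fast]=2=a[slow] dup, fast++
slow=2 fast=5: a[fast]=2=a[slow] dup, fast++
slow=2 fast=6: a[fast]=4≠a[slow]=2 write a[3]=4, slow++,fast++
slow=3 fast=7: a[fast]=4=a[slow] dup, fast++
slow=3 fast=8: a[fast]=7≠a[slow]=4 write a[4]=7, slow++,fast++
slow=4 fast=9: a[fast]=8≠a[slow]=7 write a[5]=8, slow++,fast++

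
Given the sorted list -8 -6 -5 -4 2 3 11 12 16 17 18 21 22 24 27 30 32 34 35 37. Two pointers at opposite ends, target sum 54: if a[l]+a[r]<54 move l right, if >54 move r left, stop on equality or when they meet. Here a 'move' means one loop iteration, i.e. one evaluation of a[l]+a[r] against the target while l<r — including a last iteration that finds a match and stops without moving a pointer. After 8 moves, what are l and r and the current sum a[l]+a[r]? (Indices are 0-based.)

l=8, r=19, sum=53

l=0 r=19: -8+37=29 <54, l++
l=1 r=19: -6+37=31 <54, l++
l=2 r=19: -5+37=32 <54, l++
l=3 r=19: -4+37=33 <54, l++
l=4 r=19: 2+37=39 <54, l++
l=5 r=19: 3+37=40 <54, l++
l=6 r=19: 11+37=48 <54, l++
l=7 r=19: 12+37=49 <54, l++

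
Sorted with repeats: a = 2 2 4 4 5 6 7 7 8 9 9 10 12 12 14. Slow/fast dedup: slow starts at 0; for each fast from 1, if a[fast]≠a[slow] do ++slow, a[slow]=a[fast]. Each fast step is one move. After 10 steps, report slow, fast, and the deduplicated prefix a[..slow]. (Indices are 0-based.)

(s=0,f=1) a[fast]=2=a[slow] dup → fast++
(s=0,f=2) a[fast]=4≠a[slow]=2 write a[1]=4 → slow++,fast++
(s=1,f=3) a[fast]=4=a[slow] dup → fast++
(s=1,f=4) a[fast]=5≠a[slow]=4 write a[2]=5 → slow++,fast++
(s=2,f=5) a[fast]=6≠a[slow]=5 write a[3]=6 → slow++,fast++
(s=3,f=6) a[fast]=7≠a[slow]=6 write a[4]=7 → slow++,fast++
(s=4,f=7) a[fast]=7=a[slow] dup → fast++
(s=4,f=8) a[fast]=8≠a[slow]=7 write a[5]=8 → slow++,fast++
(s=5,f=9) a[fast]=9≠a[slow]=8 write a[6]=9 → slow++,fast++
(s=6,f=10) a[fast]=9=a[slow] dup → fast++

slow=6, fast=11, prefix=[2, 4, 5, 6, 7, 8, 9]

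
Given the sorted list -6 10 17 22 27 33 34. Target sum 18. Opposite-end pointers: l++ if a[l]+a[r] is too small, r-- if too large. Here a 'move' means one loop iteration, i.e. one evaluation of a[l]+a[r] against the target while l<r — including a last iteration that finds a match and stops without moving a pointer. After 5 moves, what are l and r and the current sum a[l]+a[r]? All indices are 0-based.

[0,6] -6+34=28 >18 → r--
[0,5] -6+33=27 >18 → r--
[0,4] -6+27=21 >18 → r--
[0,3] -6+22=16 <18 → l++
[1,3] 10+22=32 >18 → r--

l=1, r=2, sum=27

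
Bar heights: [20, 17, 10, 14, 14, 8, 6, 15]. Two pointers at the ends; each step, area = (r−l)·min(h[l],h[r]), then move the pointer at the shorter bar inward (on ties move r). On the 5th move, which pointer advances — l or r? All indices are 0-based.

[0,7] min(20,15)*7=105 best=105 * → r--
[0,6] min(20,6)*6=36 best=105 → r--
[0,5] min(20,8)*5=40 best=105 → r--
[0,4] min(20,14)*4=56 best=105 → r--
[0,3] min(20,14)*3=42 best=105 → r--

r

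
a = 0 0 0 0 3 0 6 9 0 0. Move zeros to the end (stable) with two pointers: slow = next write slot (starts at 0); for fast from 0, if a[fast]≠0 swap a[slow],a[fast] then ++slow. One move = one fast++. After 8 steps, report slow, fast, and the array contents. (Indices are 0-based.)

(s=0,f=0) a[fast]=0 → fast++
(s=0,f=1) a[fast]=0 → fast++
(s=0,f=2) a[fast]=0 → fast++
(s=0,f=3) a[fast]=0 → fast++
(s=0,f=4) a[fast]=3≠0 swap→a[0]=3 → slow++,fast++
(s=1,f=5) a[fast]=0 → fast++
(s=1,f=6) a[fast]=6≠0 swap→a[1]=6 → slow++,fast++
(s=2,f=7) a[fast]=9≠0 swap→a[2]=9 → slow++,fast++

slow=3, fast=8, a=[3, 6, 9, 0, 0, 0, 0, 0, 0, 0]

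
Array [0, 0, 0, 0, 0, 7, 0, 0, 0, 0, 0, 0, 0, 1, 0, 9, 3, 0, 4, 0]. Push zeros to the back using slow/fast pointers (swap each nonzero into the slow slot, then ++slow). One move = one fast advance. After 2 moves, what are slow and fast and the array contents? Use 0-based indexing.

slow=0, fast=2, a=[0, 0, 0, 0, 0, 7, 0, 0, 0, 0, 0, 0, 0, 1, 0, 9, 3, 0, 4, 0]

(s=0,f=0) a[fast]=0 → fast++
(s=0,f=1) a[fast]=0 → fast++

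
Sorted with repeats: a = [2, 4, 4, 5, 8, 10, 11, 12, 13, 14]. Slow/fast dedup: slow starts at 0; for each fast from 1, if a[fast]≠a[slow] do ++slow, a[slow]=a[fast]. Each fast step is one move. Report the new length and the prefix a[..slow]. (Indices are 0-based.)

(s=0,f=1) a[fast]=4≠a[slow]=2 write a[1]=4 → slow++,fast++
(s=1,f=2) a[fast]=4=a[slow] dup → fast++
(s=1,f=3) a[fast]=5≠a[slow]=4 write a[2]=5 → slow++,fast++
(s=2,f=4) a[fast]=8≠a[slow]=5 write a[3]=8 → slow++,fast++
(s=3,f=5) a[fast]=10≠a[slow]=8 write a[4]=10 → slow++,fast++
(s=4,f=6) a[fast]=11≠a[slow]=10 write a[5]=11 → slow++,fast++
(s=5,f=7) a[fast]=12≠a[slow]=11 write a[6]=12 → slow++,fast++
(s=6,f=8) a[fast]=13≠a[slow]=12 write a[7]=13 → slow++,fast++
(s=7,f=9) a[fast]=14≠a[slow]=13 write a[8]=14 → slow++,fast++

length 9; prefix = [2, 4, 5, 8, 10, 11, 12, 13, 14]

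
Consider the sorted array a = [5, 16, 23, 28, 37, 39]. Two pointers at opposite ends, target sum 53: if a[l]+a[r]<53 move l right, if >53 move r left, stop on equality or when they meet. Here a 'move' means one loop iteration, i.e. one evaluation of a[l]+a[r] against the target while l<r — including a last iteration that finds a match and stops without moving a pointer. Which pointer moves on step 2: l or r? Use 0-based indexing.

r

l=0 r=5: 5+39=44 <53, l++
l=1 r=5: 16+39=55 >53, r--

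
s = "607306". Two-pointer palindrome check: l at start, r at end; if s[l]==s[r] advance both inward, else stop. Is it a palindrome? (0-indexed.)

not a palindrome (mismatch at 2,3)

l=0 r=5: '6'=='6', l++,r--
l=1 r=4: '0'=='0', l++,r--
l=2 r=3: '7'!='3', stop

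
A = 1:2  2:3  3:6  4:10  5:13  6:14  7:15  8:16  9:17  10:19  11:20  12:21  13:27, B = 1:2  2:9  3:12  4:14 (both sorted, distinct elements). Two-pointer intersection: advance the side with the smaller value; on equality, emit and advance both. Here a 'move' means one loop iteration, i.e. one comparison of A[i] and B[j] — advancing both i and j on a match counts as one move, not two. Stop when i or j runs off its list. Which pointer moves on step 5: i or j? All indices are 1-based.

i

i=1 j=1: 2==2 emit, i++,j++
i=2 j=2: 3<9, i++
i=3 j=2: 6<9, i++
i=4 j=2: 10>9, j++
i=4 j=3: 10<12, i++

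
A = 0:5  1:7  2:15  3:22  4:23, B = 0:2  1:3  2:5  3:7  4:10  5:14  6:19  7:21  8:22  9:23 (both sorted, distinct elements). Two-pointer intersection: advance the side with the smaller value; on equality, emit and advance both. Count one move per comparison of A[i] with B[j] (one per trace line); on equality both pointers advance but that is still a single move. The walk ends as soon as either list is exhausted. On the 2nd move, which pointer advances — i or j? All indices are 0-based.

j

[i=0,j=0] 5>2 → j++
[i=0,j=1] 5>3 → j++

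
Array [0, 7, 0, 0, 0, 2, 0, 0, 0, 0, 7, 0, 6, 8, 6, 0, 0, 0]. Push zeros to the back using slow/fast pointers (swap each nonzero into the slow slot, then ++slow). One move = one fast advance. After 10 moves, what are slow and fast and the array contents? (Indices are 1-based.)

slow=3, fast=11, a=[7, 2, 0, 0, 0, 0, 0, 0, 0, 0, 7, 0, 6, 8, 6, 0, 0, 0]

(s=1,f=1) a[fast]=0 → fast++
(s=1,f=2) a[fast]=7≠0 swap→a[1]=7 → slow++,fast++
(s=2,f=3) a[fast]=0 → fast++
(s=2,f=4) a[fast]=0 → fast++
(s=2,f=5) a[fast]=0 → fast++
(s=2,f=6) a[fast]=2≠0 swap→a[2]=2 → slow++,fast++
(s=3,f=7) a[fast]=0 → fast++
(s=3,f=8) a[fast]=0 → fast++
(s=3,f=9) a[fast]=0 → fast++
(s=3,f=10) a[fast]=0 → fast++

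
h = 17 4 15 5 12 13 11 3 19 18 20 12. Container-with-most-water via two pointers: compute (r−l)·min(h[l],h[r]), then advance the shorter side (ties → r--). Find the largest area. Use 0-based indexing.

[0,11] min(17,12)*11=132 best=132 * → r--
[0,10] min(17,20)*10=170 best=170 * → l++
[1,10] min(4,20)*9=36 best=170 → l++
[2,10] min(15,20)*8=120 best=170 → l++
[3,10] min(5,20)*7=35 best=170 → l++
[4,10] min(12,20)*6=72 best=170 → l++
[5,10] min(13,20)*5=65 best=170 → l++
[6,10] min(11,20)*4=44 best=170 → l++
[7,10] min(3,20)*3=9 best=170 → l++
[8,10] min(19,20)*2=38 best=170 → l++
[9,10] min(18,20)*1=18 best=170 → l++

max area = 170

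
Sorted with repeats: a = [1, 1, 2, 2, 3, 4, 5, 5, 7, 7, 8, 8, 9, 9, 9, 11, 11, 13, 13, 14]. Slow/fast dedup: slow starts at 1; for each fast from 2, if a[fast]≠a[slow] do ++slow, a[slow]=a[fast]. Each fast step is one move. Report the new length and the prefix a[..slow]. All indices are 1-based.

slow=1 fast=2: a[fast]=1=a[slow] dup, fast++
slow=1 fast=3: a[fast]=2≠a[slow]=1 write a[2]=2, slow++,fast++
slow=2 fast=4: a[fast]=2=a[slow] dup, fast++
slow=2 fast=5: a[fast]=3≠a[slow]=2 write a[3]=3, slow++,fast++
slow=3 fast=6: a[fast]=4≠a[slow]=3 write a[4]=4, slow++,fast++
slow=4 fast=7: a[fast]=5≠a[slow]=4 write a[5]=5, slow++,fast++
slow=5 fast=8: a[fast]=5=a[slow] dup, fast++
slow=5 fast=9: a[fast]=7≠a[slow]=5 write a[6]=7, slow++,fast++
slow=6 fast=10: a[fast]=7=a[slow] dup, fast++
slow=6 fast=11: a[fast]=8≠a[slow]=7 write a[7]=8, slow++,fast++
slow=7 fast=12: a[fast]=8=a[slow] dup, fast++
slow=7 fast=13: a[fast]=9≠a[slow]=8 write a[8]=9, slow++,fast++
slow=8 fast=14: a[fast]=9=a[slow] dup, fast++
slow=8 fast=15: a[fast]=9=a[slow] dup, fast++
slow=8 fast=16: a[fast]=11≠a[slow]=9 write a[9]=11, slow++,fast++
slow=9 fast=17: a[fast]=11=a[slow] dup, fast++
slow=9 fast=18: a[fast]=13≠a[slow]=11 write a[10]=13, slow++,fast++
slow=10 fast=19: a[fast]=13=a[slow] dup, fast++
slow=10 fast=20: a[fast]=14≠a[slow]=13 write a[11]=14, slow++,fast++

length 11; prefix = [1, 2, 3, 4, 5, 7, 8, 9, 11, 13, 14]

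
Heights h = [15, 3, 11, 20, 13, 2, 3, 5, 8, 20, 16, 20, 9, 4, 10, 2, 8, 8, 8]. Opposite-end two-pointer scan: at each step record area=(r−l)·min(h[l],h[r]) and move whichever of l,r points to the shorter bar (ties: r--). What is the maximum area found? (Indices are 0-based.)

max area = 165

[0,18] min(15,8)*18=144 best=144 * → r--
[0,17] min(15,8)*17=136 best=144 → r--
[0,16] min(15,8)*16=128 best=144 → r--
[0,15] min(15,2)*15=30 best=144 → r--
[0,14] min(15,10)*14=140 best=144 → r--
[0,13] min(15,4)*13=52 best=144 → r--
[0,12] min(15,9)*12=108 best=144 → r--
[0,11] min(15,20)*11=165 best=165 * → l++
[1,11] min(3,20)*10=30 best=165 → l++
[2,11] min(11,20)*9=99 best=165 → l++
[3,11] min(20,20)*8=160 best=165 → r--
[3,10] min(20,16)*7=112 best=165 → r--
[3,9] min(20,20)*6=120 best=165 → r--
[3,8] min(20,8)*5=40 best=165 → r--
[3,7] min(20,5)*4=20 best=165 → r--
[3,6] min(20,3)*3=9 best=165 → r--
[3,5] min(20,2)*2=4 best=165 → r--
[3,4] min(20,13)*1=13 best=165 → r--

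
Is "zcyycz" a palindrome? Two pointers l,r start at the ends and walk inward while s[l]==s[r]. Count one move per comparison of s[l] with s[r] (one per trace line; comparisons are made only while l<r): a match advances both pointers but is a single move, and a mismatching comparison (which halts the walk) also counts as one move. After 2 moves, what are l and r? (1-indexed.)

[1,6] 'z'=='z' → l++,r--
[2,5] 'c'=='c' → l++,r--

l=3, r=4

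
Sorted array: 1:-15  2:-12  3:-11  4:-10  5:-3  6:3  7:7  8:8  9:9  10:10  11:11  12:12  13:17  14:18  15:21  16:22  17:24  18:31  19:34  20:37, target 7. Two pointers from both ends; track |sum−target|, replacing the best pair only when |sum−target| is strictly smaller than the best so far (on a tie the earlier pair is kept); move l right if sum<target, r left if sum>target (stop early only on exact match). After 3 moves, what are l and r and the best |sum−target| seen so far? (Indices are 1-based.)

l=1 r=20: -15+37=22 d=15 *, r--
l=1 r=19: -15+34=19 d=12 *, r--
l=1 r=18: -15+31=16 d=9 *, r--

l=1, r=17, best |Δ|=9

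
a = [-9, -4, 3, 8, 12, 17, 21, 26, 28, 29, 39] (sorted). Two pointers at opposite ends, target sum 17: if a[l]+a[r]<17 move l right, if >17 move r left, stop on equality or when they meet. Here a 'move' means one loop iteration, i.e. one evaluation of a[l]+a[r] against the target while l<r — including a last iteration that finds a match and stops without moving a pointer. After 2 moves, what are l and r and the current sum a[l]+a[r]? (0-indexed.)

[0,10] -9+39=30 >17 → r--
[0,9] -9+29=20 >17 → r--

l=0, r=8, sum=19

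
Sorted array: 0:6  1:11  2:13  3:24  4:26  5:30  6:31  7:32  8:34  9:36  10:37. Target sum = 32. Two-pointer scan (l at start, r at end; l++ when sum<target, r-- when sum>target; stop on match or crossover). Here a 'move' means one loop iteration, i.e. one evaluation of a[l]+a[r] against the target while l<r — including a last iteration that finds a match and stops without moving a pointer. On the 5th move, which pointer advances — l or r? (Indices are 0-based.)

r

l=0 r=10: 6+37=43 >32, r--
l=0 r=9: 6+36=42 >32, r--
l=0 r=8: 6+34=40 >32, r--
l=0 r=7: 6+32=38 >32, r--
l=0 r=6: 6+31=37 >32, r--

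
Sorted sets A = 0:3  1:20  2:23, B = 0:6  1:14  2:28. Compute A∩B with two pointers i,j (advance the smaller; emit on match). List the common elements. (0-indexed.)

intersection = []

[i=0,j=0] 3<6 → i++
[i=1,j=0] 20>6 → j++
[i=1,j=1] 20>14 → j++
[i=1,j=2] 20<28 → i++
[i=2,j=2] 23<28 → i++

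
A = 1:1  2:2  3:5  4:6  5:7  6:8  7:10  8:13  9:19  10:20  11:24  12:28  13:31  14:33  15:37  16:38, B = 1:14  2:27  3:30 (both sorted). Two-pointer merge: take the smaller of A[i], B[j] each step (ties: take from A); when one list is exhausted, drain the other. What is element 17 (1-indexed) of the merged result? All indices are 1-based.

merged[17] = 33

[i=1,j=1] A[i]=1<=B[j]=14 take 1 → i++
[i=2,j=1] A[i]=2<=B[j]=14 take 2 → i++
[i=3,j=1] A[i]=5<=B[j]=14 take 5 → i++
[i=4,j=1] A[i]=6<=B[j]=14 take 6 → i++
[i=5,j=1] A[i]=7<=B[j]=14 take 7 → i++
[i=6,j=1] A[i]=8<=B[j]=14 take 8 → i++
[i=7,j=1] A[i]=10<=B[j]=14 take 10 → i++
[i=8,j=1] A[i]=13<=B[j]=14 take 13 → i++
[i=9,j=1] A[i]=19>B[j]=14 take 14 → j++
[i=9,j=2] A[i]=19<=B[j]=27 take 19 → i++
[i=10,j=2] A[i]=20<=B[j]=27 take 20 → i++
[i=11,j=2] A[i]=24<=B[j]=27 take 24 → i++
[i=12,j=2] A[i]=28>B[j]=27 take 27 → j++
[i=12,j=3] A[i]=28<=B[j]=30 take 28 → i++
[i=13,j=3] A[i]=31>B[j]=30 take 30 → j++
[i=13,j=4] B done, take A[i]=31 → i++
[i=14,j=4] B done, take A[i]=33 → i++
[i=15,j=4] B done, take A[i]=37 → i++
[i=16,j=4] B done, take A[i]=38 → i++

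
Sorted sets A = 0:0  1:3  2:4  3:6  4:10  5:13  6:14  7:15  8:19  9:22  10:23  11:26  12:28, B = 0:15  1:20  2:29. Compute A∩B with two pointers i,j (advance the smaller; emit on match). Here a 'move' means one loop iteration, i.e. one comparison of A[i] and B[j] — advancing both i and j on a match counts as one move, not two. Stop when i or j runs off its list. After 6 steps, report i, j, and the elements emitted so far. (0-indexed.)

[i=0,j=0] 0<15 → i++
[i=1,j=0] 3<15 → i++
[i=2,j=0] 4<15 → i++
[i=3,j=0] 6<15 → i++
[i=4,j=0] 10<15 → i++
[i=5,j=0] 13<15 → i++

i=6, j=0, emitted=[]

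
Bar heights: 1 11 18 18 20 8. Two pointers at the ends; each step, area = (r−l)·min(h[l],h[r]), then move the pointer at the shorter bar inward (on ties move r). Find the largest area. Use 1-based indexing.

[1,6] min(1,8)*5=5 best=5 * → l++
[2,6] min(11,8)*4=32 best=32 * → r--
[2,5] min(11,20)*3=33 best=33 * → l++
[3,5] min(18,20)*2=36 best=36 * → l++
[4,5] min(18,20)*1=18 best=36 → l++

max area = 36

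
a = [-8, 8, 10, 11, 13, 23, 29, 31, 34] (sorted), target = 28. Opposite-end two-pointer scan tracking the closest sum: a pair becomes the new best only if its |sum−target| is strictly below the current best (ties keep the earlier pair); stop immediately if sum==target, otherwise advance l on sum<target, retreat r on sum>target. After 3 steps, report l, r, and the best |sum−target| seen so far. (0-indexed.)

[0,8] -8+34=26 d=2 * → l++
[1,8] 8+34=42 d=14 → r--
[1,7] 8+31=39 d=11 → r--

l=1, r=6, best |Δ|=2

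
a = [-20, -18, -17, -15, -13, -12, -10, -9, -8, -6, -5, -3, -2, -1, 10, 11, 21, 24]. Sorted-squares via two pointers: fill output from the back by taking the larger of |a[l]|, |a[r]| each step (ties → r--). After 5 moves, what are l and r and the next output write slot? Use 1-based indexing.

l=4, r=16, next write slot=13

l=1 r=18: |-20|<=|24| out[18]=576, r--
l=1 r=17: |-20|<=|21| out[17]=441, r--
l=1 r=16: |-20|>|11| out[16]=400, l++
l=2 r=16: |-18|>|11| out[15]=324, l++
l=3 r=16: |-17|>|11| out[14]=289, l++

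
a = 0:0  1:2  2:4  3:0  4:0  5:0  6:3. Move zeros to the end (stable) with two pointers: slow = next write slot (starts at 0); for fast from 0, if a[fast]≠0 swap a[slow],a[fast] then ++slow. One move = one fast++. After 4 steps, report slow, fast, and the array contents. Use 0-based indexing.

slow=2, fast=4, a=[2, 4, 0, 0, 0, 0, 3]

slow=0 fast=0: a[fast]=0, fast++
slow=0 fast=1: a[fast]=2≠0 swap→a[0]=2, slow++,fast++
slow=1 fast=2: a[fast]=4≠0 swap→a[1]=4, slow++,fast++
slow=2 fast=3: a[fast]=0, fast++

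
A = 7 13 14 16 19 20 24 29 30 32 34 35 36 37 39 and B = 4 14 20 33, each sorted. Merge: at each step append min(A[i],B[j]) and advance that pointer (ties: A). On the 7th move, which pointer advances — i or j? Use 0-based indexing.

[i=0,j=0] A[i]=7>B[j]=4 take 4 → j++
[i=0,j=1] A[i]=7<=B[j]=14 take 7 → i++
[i=1,j=1] A[i]=13<=B[j]=14 take 13 → i++
[i=2,j=1] A[i]=14<=B[j]=14 take 14 → i++
[i=3,j=1] A[i]=16>B[j]=14 take 14 → j++
[i=3,j=2] A[i]=16<=B[j]=20 take 16 → i++
[i=4,j=2] A[i]=19<=B[j]=20 take 19 → i++

i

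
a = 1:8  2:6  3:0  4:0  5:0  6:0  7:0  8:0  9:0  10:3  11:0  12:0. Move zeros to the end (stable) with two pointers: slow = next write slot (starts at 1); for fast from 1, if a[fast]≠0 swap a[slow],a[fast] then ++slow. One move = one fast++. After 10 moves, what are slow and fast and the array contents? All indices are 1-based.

slow=4, fast=11, a=[8, 6, 3, 0, 0, 0, 0, 0, 0, 0, 0, 0]

(s=1,f=1) a[fast]=8≠0 swap→a[1]=8 → slow++,fast++
(s=2,f=2) a[fast]=6≠0 swap→a[2]=6 → slow++,fast++
(s=3,f=3) a[fast]=0 → fast++
(s=3,f=4) a[fast]=0 → fast++
(s=3,f=5) a[fast]=0 → fast++
(s=3,f=6) a[fast]=0 → fast++
(s=3,f=7) a[fast]=0 → fast++
(s=3,f=8) a[fast]=0 → fast++
(s=3,f=9) a[fast]=0 → fast++
(s=3,f=10) a[fast]=3≠0 swap→a[3]=3 → slow++,fast++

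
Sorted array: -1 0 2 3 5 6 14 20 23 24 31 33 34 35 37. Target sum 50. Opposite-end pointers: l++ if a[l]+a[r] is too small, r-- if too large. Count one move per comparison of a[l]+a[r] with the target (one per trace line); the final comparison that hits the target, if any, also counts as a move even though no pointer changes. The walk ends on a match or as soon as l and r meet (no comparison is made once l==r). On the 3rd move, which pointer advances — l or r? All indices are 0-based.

l=0 r=14: -1+37=36 <50, l++
l=1 r=14: 0+37=37 <50, l++
l=2 r=14: 2+37=39 <50, l++

l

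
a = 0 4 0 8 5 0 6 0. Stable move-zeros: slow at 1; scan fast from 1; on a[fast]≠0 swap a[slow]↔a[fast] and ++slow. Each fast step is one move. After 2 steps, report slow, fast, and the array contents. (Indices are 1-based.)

slow=1 fast=1: a[fast]=0, fast++
slow=1 fast=2: a[fast]=4≠0 swap→a[1]=4, slow++,fast++

slow=2, fast=3, a=[4, 0, 0, 8, 5, 0, 6, 0]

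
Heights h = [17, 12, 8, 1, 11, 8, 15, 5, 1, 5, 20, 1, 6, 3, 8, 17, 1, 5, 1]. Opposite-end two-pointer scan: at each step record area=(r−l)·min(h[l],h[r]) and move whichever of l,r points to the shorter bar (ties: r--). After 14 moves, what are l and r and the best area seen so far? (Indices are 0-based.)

l=6, r=10, best area=255

[0,18] min(17,1)*18=18 best=18 * → r--
[0,17] min(17,5)*17=85 best=85 * → r--
[0,16] min(17,1)*16=16 best=85 → r--
[0,15] min(17,17)*15=255 best=255 * → r--
[0,14] min(17,8)*14=112 best=255 → r--
[0,13] min(17,3)*13=39 best=255 → r--
[0,12] min(17,6)*12=72 best=255 → r--
[0,11] min(17,1)*11=11 best=255 → r--
[0,10] min(17,20)*10=170 best=255 → l++
[1,10] min(12,20)*9=108 best=255 → l++
[2,10] min(8,20)*8=64 best=255 → l++
[3,10] min(1,20)*7=7 best=255 → l++
[4,10] min(11,20)*6=66 best=255 → l++
[5,10] min(8,20)*5=40 best=255 → l++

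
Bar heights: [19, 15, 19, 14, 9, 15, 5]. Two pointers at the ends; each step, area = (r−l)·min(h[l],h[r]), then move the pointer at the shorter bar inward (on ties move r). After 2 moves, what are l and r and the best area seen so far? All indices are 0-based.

l=0, r=4, best area=75

l=0 r=6: min(19,5)*6=30 best=30 *, r--
l=0 r=5: min(19,15)*5=75 best=75 *, r--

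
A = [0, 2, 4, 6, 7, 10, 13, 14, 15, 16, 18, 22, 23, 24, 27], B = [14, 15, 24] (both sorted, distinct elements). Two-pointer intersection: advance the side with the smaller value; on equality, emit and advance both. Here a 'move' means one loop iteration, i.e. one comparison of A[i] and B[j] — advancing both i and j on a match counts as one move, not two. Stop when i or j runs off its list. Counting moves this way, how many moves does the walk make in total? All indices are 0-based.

[i=0,j=0] 0<14 → i++
[i=1,j=0] 2<14 → i++
[i=2,j=0] 4<14 → i++
[i=3,j=0] 6<14 → i++
[i=4,j=0] 7<14 → i++
[i=5,j=0] 10<14 → i++
[i=6,j=0] 13<14 → i++
[i=7,j=0] 14==14 emit → i++,j++
[i=8,j=1] 15==15 emit → i++,j++
[i=9,j=2] 16<24 → i++
[i=10,j=2] 18<24 → i++
[i=11,j=2] 22<24 → i++
[i=12,j=2] 23<24 → i++
[i=13,j=2] 24==24 emit → i++,j++

14 moves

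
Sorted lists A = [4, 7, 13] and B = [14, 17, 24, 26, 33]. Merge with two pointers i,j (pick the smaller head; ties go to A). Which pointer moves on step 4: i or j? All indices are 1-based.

j

[i=1,j=1] A[i]=4<=B[j]=14 take 4 → i++
[i=2,j=1] A[i]=7<=B[j]=14 take 7 → i++
[i=3,j=1] A[i]=13<=B[j]=14 take 13 → i++
[i=4,j=1] A done, take B[j]=14 → j++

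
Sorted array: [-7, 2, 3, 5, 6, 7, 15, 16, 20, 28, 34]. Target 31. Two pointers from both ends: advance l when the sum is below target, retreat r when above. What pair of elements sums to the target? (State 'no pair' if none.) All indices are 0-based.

l=0 r=10: -7+34=27 <31, l++
l=1 r=10: 2+34=36 >31, r--
l=1 r=9: 2+28=30 <31, l++
l=2 r=9: 3+28=31, found

(3, 28)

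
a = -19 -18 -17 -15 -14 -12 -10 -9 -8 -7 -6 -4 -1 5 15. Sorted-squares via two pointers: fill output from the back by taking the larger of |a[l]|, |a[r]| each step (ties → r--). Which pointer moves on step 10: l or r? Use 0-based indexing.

[0,14] |-19|>|15| out[14]=361 → l++
[1,14] |-18|>|15| out[13]=324 → l++
[2,14] |-17|>|15| out[12]=289 → l++
[3,14] |-15|<=|15| out[11]=225 → r--
[3,13] |-15|>|5| out[10]=225 → l++
[4,13] |-14|>|5| out[9]=196 → l++
[5,13] |-12|>|5| out[8]=144 → l++
[6,13] |-10|>|5| out[7]=100 → l++
[7,13] |-9|>|5| out[6]=81 → l++
[8,13] |-8|>|5| out[5]=64 → l++

l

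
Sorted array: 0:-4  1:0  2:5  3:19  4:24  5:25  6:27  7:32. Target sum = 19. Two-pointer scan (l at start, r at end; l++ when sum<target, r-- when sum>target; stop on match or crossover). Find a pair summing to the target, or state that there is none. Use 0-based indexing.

[0,7] -4+32=28 >19 → r--
[0,6] -4+27=23 >19 → r--
[0,5] -4+25=21 >19 → r--
[0,4] -4+24=20 >19 → r--
[0,3] -4+19=15 <19 → l++
[1,3] 0+19=19 → found

(0, 19)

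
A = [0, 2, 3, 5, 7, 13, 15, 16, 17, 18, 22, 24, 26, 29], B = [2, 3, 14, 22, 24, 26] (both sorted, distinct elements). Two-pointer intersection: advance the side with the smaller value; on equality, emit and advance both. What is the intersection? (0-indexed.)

intersection = [2, 3, 22, 24, 26]

[i=0,j=0] 0<2 → i++
[i=1,j=0] 2==2 emit → i++,j++
[i=2,j=1] 3==3 emit → i++,j++
[i=3,j=2] 5<14 → i++
[i=4,j=2] 7<14 → i++
[i=5,j=2] 13<14 → i++
[i=6,j=2] 15>14 → j++
[i=6,j=3] 15<22 → i++
[i=7,j=3] 16<22 → i++
[i=8,j=3] 17<22 → i++
[i=9,j=3] 18<22 → i++
[i=10,j=3] 22==22 emit → i++,j++
[i=11,j=4] 24==24 emit → i++,j++
[i=12,j=5] 26==26 emit → i++,j++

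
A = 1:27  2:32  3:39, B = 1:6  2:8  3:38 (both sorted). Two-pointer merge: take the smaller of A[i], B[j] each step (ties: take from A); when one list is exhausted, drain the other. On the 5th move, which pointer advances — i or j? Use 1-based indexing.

j

[i=1,j=1] A[i]=27>B[j]=6 take 6 → j++
[i=1,j=2] A[i]=27>B[j]=8 take 8 → j++
[i=1,j=3] A[i]=27<=B[j]=38 take 27 → i++
[i=2,j=3] A[i]=32<=B[j]=38 take 32 → i++
[i=3,j=3] A[i]=39>B[j]=38 take 38 → j++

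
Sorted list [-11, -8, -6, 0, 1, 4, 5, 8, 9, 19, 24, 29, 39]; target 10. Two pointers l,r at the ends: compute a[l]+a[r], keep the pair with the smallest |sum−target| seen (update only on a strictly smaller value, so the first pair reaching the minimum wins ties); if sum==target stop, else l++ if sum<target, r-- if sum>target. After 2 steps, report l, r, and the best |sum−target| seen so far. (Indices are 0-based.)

l=0, r=10, best |Δ|=8

l=0 r=12: -11+39=28 d=18 *, r--
l=0 r=11: -11+29=18 d=8 *, r--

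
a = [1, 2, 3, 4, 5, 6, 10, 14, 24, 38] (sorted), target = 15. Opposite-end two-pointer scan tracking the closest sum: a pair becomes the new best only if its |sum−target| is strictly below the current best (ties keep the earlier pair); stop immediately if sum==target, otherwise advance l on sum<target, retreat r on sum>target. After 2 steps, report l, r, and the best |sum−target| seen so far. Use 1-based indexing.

l=1, r=8, best |Δ|=10

l=1 r=10: 1+38=39 d=24 *, r--
l=1 r=9: 1+24=25 d=10 *, r--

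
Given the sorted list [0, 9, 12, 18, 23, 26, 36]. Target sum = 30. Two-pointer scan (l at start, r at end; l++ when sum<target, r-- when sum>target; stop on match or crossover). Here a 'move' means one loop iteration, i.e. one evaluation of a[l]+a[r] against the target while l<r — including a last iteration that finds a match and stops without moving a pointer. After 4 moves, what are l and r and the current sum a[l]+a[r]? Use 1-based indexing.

l=1 r=7: 0+36=36 >30, r--
l=1 r=6: 0+26=26 <30, l++
l=2 r=6: 9+26=35 >30, r--
l=2 r=5: 9+23=32 >30, r--

l=2, r=4, sum=27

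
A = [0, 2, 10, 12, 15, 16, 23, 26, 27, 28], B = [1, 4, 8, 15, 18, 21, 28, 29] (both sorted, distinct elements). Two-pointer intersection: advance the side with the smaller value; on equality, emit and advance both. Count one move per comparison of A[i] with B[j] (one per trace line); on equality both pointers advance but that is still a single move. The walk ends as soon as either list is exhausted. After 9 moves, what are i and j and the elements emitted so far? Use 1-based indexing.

i=7, j=5, emitted=[15]

[i=1,j=1] 0<1 → i++
[i=2,j=1] 2>1 → j++
[i=2,j=2] 2<4 → i++
[i=3,j=2] 10>4 → j++
[i=3,j=3] 10>8 → j++
[i=3,j=4] 10<15 → i++
[i=4,j=4] 12<15 → i++
[i=5,j=4] 15==15 emit → i++,j++
[i=6,j=5] 16<18 → i++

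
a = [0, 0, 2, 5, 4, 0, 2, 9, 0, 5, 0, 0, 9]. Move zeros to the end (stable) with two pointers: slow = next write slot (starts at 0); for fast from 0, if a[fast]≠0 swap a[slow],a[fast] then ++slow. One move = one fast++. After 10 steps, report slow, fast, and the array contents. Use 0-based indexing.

slow=6, fast=10, a=[2, 5, 4, 2, 9, 5, 0, 0, 0, 0, 0, 0, 9]

slow=0 fast=0: a[fast]=0, fast++
slow=0 fast=1: a[fast]=0, fast++
slow=0 fast=2: a[fast]=2≠0 swap→a[0]=2, slow++,fast++
slow=1 fast=3: a[fast]=5≠0 swap→a[1]=5, slow++,fast++
slow=2 fast=4: a[fast]=4≠0 swap→a[2]=4, slow++,fast++
slow=3 fast=5: a[fast]=0, fast++
slow=3 fast=6: a[fast]=2≠0 swap→a[3]=2, slow++,fast++
slow=4 fast=7: a[fast]=9≠0 swap→a[4]=9, slow++,fast++
slow=5 fast=8: a[fast]=0, fast++
slow=5 fast=9: a[fast]=5≠0 swap→a[5]=5, slow++,fast++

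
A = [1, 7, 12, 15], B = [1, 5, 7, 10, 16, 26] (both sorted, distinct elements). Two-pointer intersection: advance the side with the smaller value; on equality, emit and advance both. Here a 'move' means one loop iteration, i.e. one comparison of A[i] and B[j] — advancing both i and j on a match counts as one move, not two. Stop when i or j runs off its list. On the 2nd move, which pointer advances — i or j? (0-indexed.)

[i=0,j=0] 1==1 emit → i++,j++
[i=1,j=1] 7>5 → j++

j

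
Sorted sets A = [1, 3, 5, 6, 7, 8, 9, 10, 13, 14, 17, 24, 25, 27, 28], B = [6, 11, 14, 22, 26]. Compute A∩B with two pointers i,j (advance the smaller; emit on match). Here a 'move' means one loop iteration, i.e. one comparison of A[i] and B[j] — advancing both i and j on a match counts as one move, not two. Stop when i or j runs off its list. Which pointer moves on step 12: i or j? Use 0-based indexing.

[i=0,j=0] 1<6 → i++
[i=1,j=0] 3<6 → i++
[i=2,j=0] 5<6 → i++
[i=3,j=0] 6==6 emit → i++,j++
[i=4,j=1] 7<11 → i++
[i=5,j=1] 8<11 → i++
[i=6,j=1] 9<11 → i++
[i=7,j=1] 10<11 → i++
[i=8,j=1] 13>11 → j++
[i=8,j=2] 13<14 → i++
[i=9,j=2] 14==14 emit → i++,j++
[i=10,j=3] 17<22 → i++

i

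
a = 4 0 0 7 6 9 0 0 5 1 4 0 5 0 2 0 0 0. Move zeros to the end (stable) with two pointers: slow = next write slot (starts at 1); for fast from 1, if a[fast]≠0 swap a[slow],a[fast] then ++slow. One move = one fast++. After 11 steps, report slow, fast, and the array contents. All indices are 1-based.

slow=8, fast=12, a=[4, 7, 6, 9, 5, 1, 4, 0, 0, 0, 0, 0, 5, 0, 2, 0, 0, 0]

(s=1,f=1) a[fast]=4≠0 swap→a[1]=4 → slow++,fast++
(s=2,f=2) a[fast]=0 → fast++
(s=2,f=3) a[fast]=0 → fast++
(s=2,f=4) a[fast]=7≠0 swap→a[2]=7 → slow++,fast++
(s=3,f=5) a[fast]=6≠0 swap→a[3]=6 → slow++,fast++
(s=4,f=6) a[fast]=9≠0 swap→a[4]=9 → slow++,fast++
(s=5,f=7) a[fast]=0 → fast++
(s=5,f=8) a[fast]=0 → fast++
(s=5,f=9) a[fast]=5≠0 swap→a[5]=5 → slow++,fast++
(s=6,f=10) a[fast]=1≠0 swap→a[6]=1 → slow++,fast++
(s=7,f=11) a[fast]=4≠0 swap→a[7]=4 → slow++,fast++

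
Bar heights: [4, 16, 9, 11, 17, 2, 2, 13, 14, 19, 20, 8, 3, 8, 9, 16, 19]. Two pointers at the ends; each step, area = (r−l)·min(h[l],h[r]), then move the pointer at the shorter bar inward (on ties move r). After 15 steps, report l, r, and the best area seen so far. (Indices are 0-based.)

[0,16] min(4,19)*16=64 best=64 * → l++
[1,16] min(16,19)*15=240 best=240 * → l++
[2,16] min(9,19)*14=126 best=240 → l++
[3,16] min(11,19)*13=143 best=240 → l++
[4,16] min(17,19)*12=204 best=240 → l++
[5,16] min(2,19)*11=22 best=240 → l++
[6,16] min(2,19)*10=20 best=240 → l++
[7,16] min(13,19)*9=117 best=240 → l++
[8,16] min(14,19)*8=112 best=240 → l++
[9,16] min(19,19)*7=133 best=240 → r--
[9,15] min(19,16)*6=96 best=240 → r--
[9,14] min(19,9)*5=45 best=240 → r--
[9,13] min(19,8)*4=32 best=240 → r--
[9,12] min(19,3)*3=9 best=240 → r--
[9,11] min(19,8)*2=16 best=240 → r--

l=9, r=10, best area=240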